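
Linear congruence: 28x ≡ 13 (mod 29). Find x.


GCD(28, 29) = 1, unique solution
a^(-1) mod 29 = 28
x = 28 * 13 mod 29 = 16

x ≡ 16 (mod 29)


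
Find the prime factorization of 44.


44 / 2 = 22
22 / 2 = 11
11 / 11 = 1
44 = 2^2 × 11


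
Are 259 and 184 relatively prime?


Euclidean algorithm:
259 = 1 * 184 + 75
184 = 2 * 75 + 34
75 = 2 * 34 + 7
34 = 4 * 7 + 6
7 = 1 * 6 + 1
6 = 6 * 1 + 0
GCD(259, 184) = 1

Yes, coprime (GCD = 1)


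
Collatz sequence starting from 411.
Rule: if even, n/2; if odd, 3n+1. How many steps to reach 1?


411 → 1234 → 617 → 1852 → 926 → 463 → 1390 → 695 → 2086 → 1043 → 3130 → 1565 → 4696 → 2348 → 1174 → 587 → 1762 → 881 → 2644 → 1322 → 661 → 1984 → 992 → 496 → 248 → 124 → 62 → 31 → 94 → 47 → 142 → 71 → 214 → 107 → 322 → 161 → 484 → 242 → 121 → 364 → 182 → 91 → 274 → 137 → 412 → 206 → 103 → 310 → 155 → 466 → 233 → 700 → 350 → 175 → 526 → 263 → 790 → 395 → 1186 → 593 → 1780 → 890 → 445 → 1336 → 668 → 334 → 167 → 502 → 251 → 754 → 377 → 1132 → 566 → 283 → 850 → 425 → 1276 → 638 → 319 → 958 → 479 → 1438 → 719 → 2158 → 1079 → 3238 → 1619 → 4858 → 2429 → 7288 → 3644 → 1822 → 911 → 2734 → 1367 → 4102 → 2051 → 6154 → 3077 → 9232 → 4616 → 2308 → 1154 → 577 → 1732 → 866 → 433 → 1300 → 650 → 325 → 976 → 488 → 244 → 122 → 61 → 184 → 92 → 46 → 23 → 70 → 35 → 106 → 53 → 160 → 80 → 40 → 20 → 10 → 5 → 16 → 8 → 4 → 2 → 1
Total steps = 133

133 steps


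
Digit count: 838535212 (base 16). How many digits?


838535212 in base 16 = 31FB082C
Number of digits = 8

8 digits (base 16)


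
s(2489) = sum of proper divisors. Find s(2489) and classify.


Proper divisors: 1, 19, 131
Sum = 1 + 19 + 131 = 151
151 < 2489 → deficient

s(2489) = 151 (deficient)


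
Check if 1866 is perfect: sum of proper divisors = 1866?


Proper divisors of 1866: 1, 2, 3, 6, 311, 622, 933
Sum = 1 + 2 + 3 + 6 + 311 + 622 + 933 = 1878

No, 1866 is not perfect (1878 ≠ 1866)


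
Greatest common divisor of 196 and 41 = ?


196 = 4 * 41 + 32
41 = 1 * 32 + 9
32 = 3 * 9 + 5
9 = 1 * 5 + 4
5 = 1 * 4 + 1
4 = 4 * 1 + 0
GCD = 1


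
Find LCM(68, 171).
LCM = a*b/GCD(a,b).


GCD(68, 171) = 1
LCM = 68*171/1 = 11628/1 = 11628

LCM = 11628


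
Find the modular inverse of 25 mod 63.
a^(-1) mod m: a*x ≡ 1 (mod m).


Use the extended Euclidean algorithm on (63, 25); each row r = 63*s + 25*t:
r=63, s=1, t=0
r=25, s=0, t=1
q=2: r=13, s=1, t=-2   [63*(1) + 25*(-2) = 13]
q=1: r=12, s=-1, t=3   [63*(-1) + 25*(3) = 12]
q=1: r=1, s=2, t=-5   [63*(2) + 25*(-5) = 1]
q=12: r=0, s=-25, t=63   [63*(-25) + 25*(63) = 0]
GCD = 1 with t = -5, so 25*(-5) ≡ 1 (mod 63)
Inverse = -5 mod 63 = 58
Check: 25 * 58 = 1450 ≡ 1 (mod 63)

25^(-1) ≡ 58 (mod 63)


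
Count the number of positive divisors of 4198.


4198 = 2^1 × 2099^1
d(4198) = (1+1) × (1+1) = 4

4 divisors


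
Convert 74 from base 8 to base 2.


74 (base 8) = 60 (decimal)
60 (decimal) = 111100 (base 2)


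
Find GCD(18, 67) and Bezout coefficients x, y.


Tabular extended Euclidean (each row: r = 18*s + 67*t):
r=18, s=1, t=0
r=67, s=0, t=1
q=0: r=18, s=1, t=0   [18*(1) + 67*(0) = 18]
q=3: r=13, s=-3, t=1   [18*(-3) + 67*(1) = 13]
q=1: r=5, s=4, t=-1   [18*(4) + 67*(-1) = 5]
q=2: r=3, s=-11, t=3   [18*(-11) + 67*(3) = 3]
q=1: r=2, s=15, t=-4   [18*(15) + 67*(-4) = 2]
q=1: r=1, s=-26, t=7   [18*(-26) + 67*(7) = 1]
q=2: r=0, s=67, t=-18   [18*(67) + 67*(-18) = 0]
GCD = 1; from the row with r=1: x=-26, y=7
Check: 18*(-26) + 67*(7) = -468 + 469 = 1

GCD = 1, x = -26, y = 7


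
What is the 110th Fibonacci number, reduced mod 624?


F(k) mod 624 for k=1..110:
1, 1, 2, 3, 5, 8, 13, 21, 34, 55, 89, 144, 233, 377, 610, 363, 349, 88, 437, 525, 338, 239, 577, 192, 145, 337, 482, 195, 53, 248, 301, 549, 226, 151, 377, 528, 281, 185, 466, 27, 493, 520, 389, 285, 50, 335, 385, 96, 481, 577, 434, 387, 197, 584, 157, 117, 274, 391, 41, 432, 473, 281, 130, 411, 541, 328, 245, 573, 194, 143, 337, 480, 193, 49, 242, 291, 533, 200, 109, 309, 418, 103, 521, 0, 521, 521, 418, 315, 109, 424, 533, 333, 242, 575, 193, 144, 337, 481, 194, 51, 245, 296, 541, 213, 130, 343, 473, 192, 41, 233
F(110) mod 624 = 233


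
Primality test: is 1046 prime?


1046 / 2 = 523 (exact division)
1046 is NOT prime.

No, 1046 is not prime


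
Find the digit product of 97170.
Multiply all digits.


9 × 7 × 1 × 7 × 0 = 0


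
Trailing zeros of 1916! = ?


floor(1916/5) = 383
floor(1916/25) = 76
floor(1916/125) = 15
floor(1916/625) = 3
Total = 477

477 trailing zeros


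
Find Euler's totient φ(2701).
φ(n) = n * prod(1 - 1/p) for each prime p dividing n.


2701 = 37 × 73
Prime factors: 37, 73
φ(2701) = 2701 × (1-1/37) × (1-1/73)
= 2701 × 36/37 × 72/73 = 2592

φ(2701) = 2592


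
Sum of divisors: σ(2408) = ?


Divisors of 2408: 1, 2, 4, 7, 8, 14, 28, 43, 56, 86, 172, 301, 344, 602, 1204, 2408
Sum = 1 + 2 + 4 + 7 + 8 + 14 + 28 + 43 + 56 + 86 + 172 + 301 + 344 + 602 + 1204 + 2408 = 5280

σ(2408) = 5280


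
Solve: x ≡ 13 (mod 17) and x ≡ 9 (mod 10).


M = 17*10 = 170
M1 = M/17 = 10, M2 = M/10 = 17
M1^(-1) mod 17 = 12, M2^(-1) mod 10 = 3
x = 13*10*12 + 9*17*3 = 2019
2019 mod 170 = 149
Check: 149 mod 17 = 13 ✓, 149 mod 10 = 9 ✓

x ≡ 149 (mod 170)


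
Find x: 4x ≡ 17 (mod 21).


GCD(4, 21) = 1, unique solution
a^(-1) mod 21 = 16
x = 16 * 17 mod 21 = 20

x ≡ 20 (mod 21)


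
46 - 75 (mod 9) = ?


46 - 75 = -29
-29 mod 9 = 7


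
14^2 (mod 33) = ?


14^1 mod 33 = 14
14^2 mod 33 = 31


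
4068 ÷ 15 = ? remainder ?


4068 = 15 * 271 + 3
Check: 4065 + 3 = 4068

q = 271, r = 3


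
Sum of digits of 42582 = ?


4 + 2 + 5 + 8 + 2 = 21


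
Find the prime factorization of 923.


923 / 13 = 71
71 / 71 = 1
923 = 13 × 71


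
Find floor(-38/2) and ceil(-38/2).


-38/2 = -19.0000
floor = -19
ceil = -19

floor = -19, ceil = -19


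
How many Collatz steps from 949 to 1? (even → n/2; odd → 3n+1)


949 → 2848 → 1424 → 712 → 356 → 178 → 89 → 268 → 134 → 67 → 202 → 101 → 304 → 152 → 76 → 38 → 19 → 58 → 29 → 88 → 44 → 22 → 11 → 34 → 17 → 52 → 26 → 13 → 40 → 20 → 10 → 5 → 16 → 8 → 4 → 2 → 1
Total steps = 36

36 steps


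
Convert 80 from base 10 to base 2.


80 (base 10) = 80 (decimal)
80 (decimal) = 1010000 (base 2)


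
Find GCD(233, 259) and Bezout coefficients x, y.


Tabular extended Euclidean (each row: r = 233*s + 259*t):
r=233, s=1, t=0
r=259, s=0, t=1
q=0: r=233, s=1, t=0   [233*(1) + 259*(0) = 233]
q=1: r=26, s=-1, t=1   [233*(-1) + 259*(1) = 26]
q=8: r=25, s=9, t=-8   [233*(9) + 259*(-8) = 25]
q=1: r=1, s=-10, t=9   [233*(-10) + 259*(9) = 1]
q=25: r=0, s=259, t=-233   [233*(259) + 259*(-233) = 0]
GCD = 1; from the row with r=1: x=-10, y=9
Check: 233*(-10) + 259*(9) = -2330 + 2331 = 1

GCD = 1, x = -10, y = 9


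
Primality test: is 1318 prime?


1318 / 2 = 659 (exact division)
1318 is NOT prime.

No, 1318 is not prime


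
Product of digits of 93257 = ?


9 × 3 × 2 × 5 × 7 = 1890


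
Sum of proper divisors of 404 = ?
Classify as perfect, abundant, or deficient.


Proper divisors: 1, 2, 4, 101, 202
Sum = 1 + 2 + 4 + 101 + 202 = 310
310 < 404 → deficient

s(404) = 310 (deficient)


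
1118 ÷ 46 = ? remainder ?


1118 = 46 * 24 + 14
Check: 1104 + 14 = 1118

q = 24, r = 14


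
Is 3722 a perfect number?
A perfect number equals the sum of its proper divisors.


Proper divisors of 3722: 1, 2, 1861
Sum = 1 + 2 + 1861 = 1864

No, 3722 is not perfect (1864 ≠ 3722)


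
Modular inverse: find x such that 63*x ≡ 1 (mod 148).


Use the extended Euclidean algorithm on (148, 63); each row r = 148*s + 63*t:
r=148, s=1, t=0
r=63, s=0, t=1
q=2: r=22, s=1, t=-2   [148*(1) + 63*(-2) = 22]
q=2: r=19, s=-2, t=5   [148*(-2) + 63*(5) = 19]
q=1: r=3, s=3, t=-7   [148*(3) + 63*(-7) = 3]
q=6: r=1, s=-20, t=47   [148*(-20) + 63*(47) = 1]
q=3: r=0, s=63, t=-148   [148*(63) + 63*(-148) = 0]
GCD = 1 with t = 47, so 63*(47) ≡ 1 (mod 148)
Inverse = 47 mod 148 = 47
Check: 63 * 47 = 2961 ≡ 1 (mod 148)

63^(-1) ≡ 47 (mod 148)


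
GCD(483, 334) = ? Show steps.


483 = 1 * 334 + 149
334 = 2 * 149 + 36
149 = 4 * 36 + 5
36 = 7 * 5 + 1
5 = 5 * 1 + 0
GCD = 1


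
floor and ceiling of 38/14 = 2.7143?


38/14 = 2.7143
floor = 2
ceil = 3

floor = 2, ceil = 3


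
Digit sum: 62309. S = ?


6 + 2 + 3 + 0 + 9 = 20


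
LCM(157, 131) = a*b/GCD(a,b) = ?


GCD(157, 131) = 1
LCM = 157*131/1 = 20567/1 = 20567

LCM = 20567


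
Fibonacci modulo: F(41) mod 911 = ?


F(k) mod 911 for k=1..41:
1, 1, 2, 3, 5, 8, 13, 21, 34, 55, 89, 144, 233, 377, 610, 76, 686, 762, 537, 388, 14, 402, 416, 818, 323, 230, 553, 783, 425, 297, 722, 108, 830, 27, 857, 884, 830, 803, 722, 614, 425
F(41) mod 911 = 425


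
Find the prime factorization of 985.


985 / 5 = 197
197 / 197 = 1
985 = 5 × 197


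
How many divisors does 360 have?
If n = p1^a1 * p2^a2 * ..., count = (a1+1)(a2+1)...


360 = 2^3 × 3^2 × 5^1
d(360) = (3+1) × (2+1) × (1+1) = 24

24 divisors


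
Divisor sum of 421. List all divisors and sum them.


Divisors of 421: 1, 421
Sum = 1 + 421 = 422

σ(421) = 422


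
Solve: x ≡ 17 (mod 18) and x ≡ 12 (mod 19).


M = 18*19 = 342
M1 = M/18 = 19, M2 = M/19 = 18
M1^(-1) mod 18 = 1, M2^(-1) mod 19 = 18
x = 17*19*1 + 12*18*18 = 4211
4211 mod 342 = 107
Check: 107 mod 18 = 17 ✓, 107 mod 19 = 12 ✓

x ≡ 107 (mod 342)


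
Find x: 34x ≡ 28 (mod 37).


GCD(34, 37) = 1, unique solution
a^(-1) mod 37 = 12
x = 12 * 28 mod 37 = 3

x ≡ 3 (mod 37)


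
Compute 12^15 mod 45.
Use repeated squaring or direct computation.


12^1 mod 45 = 12
12^2 mod 45 = 9
12^3 mod 45 = 18
12^4 mod 45 = 36
12^5 mod 45 = 27
12^6 mod 45 = 9
12^7 mod 45 = 18
12^8 mod 45 = 36
12^9 mod 45 = 27
12^10 mod 45 = 9
12^11 mod 45 = 18
12^12 mod 45 = 36
12^13 mod 45 = 27
12^14 mod 45 = 9
12^15 mod 45 = 18


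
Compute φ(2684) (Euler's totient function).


2684 = 2^2 × 11 × 61
Prime factors: 2, 11, 61
φ(2684) = 2684 × (1-1/2) × (1-1/11) × (1-1/61)
= 2684 × 1/2 × 10/11 × 60/61 = 1200

φ(2684) = 1200


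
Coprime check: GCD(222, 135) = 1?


Euclidean algorithm:
222 = 1 * 135 + 87
135 = 1 * 87 + 48
87 = 1 * 48 + 39
48 = 1 * 39 + 9
39 = 4 * 9 + 3
9 = 3 * 3 + 0
GCD(222, 135) = 3

No, not coprime (GCD = 3)


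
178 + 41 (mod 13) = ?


178 + 41 = 219
219 mod 13 = 11


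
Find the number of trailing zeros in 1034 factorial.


floor(1034/5) = 206
floor(1034/25) = 41
floor(1034/125) = 8
floor(1034/625) = 1
Total = 256

256 trailing zeros


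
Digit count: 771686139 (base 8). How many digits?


771686139 in base 8 = 5577577373
Number of digits = 10

10 digits (base 8)


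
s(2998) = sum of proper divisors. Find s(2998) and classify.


Proper divisors: 1, 2, 1499
Sum = 1 + 2 + 1499 = 1502
1502 < 2998 → deficient

s(2998) = 1502 (deficient)


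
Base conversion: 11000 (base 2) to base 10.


11000 (base 2) = 24 (decimal)
24 (decimal) = 24 (base 10)


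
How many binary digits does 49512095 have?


49512095 in base 2 = 10111100110111111010011111
Number of digits = 26

26 digits (base 2)


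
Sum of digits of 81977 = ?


8 + 1 + 9 + 7 + 7 = 32


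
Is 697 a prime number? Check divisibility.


697 / 17 = 41 (exact division)
697 is NOT prime.

No, 697 is not prime


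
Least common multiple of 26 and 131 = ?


GCD(26, 131) = 1
LCM = 26*131/1 = 3406/1 = 3406

LCM = 3406


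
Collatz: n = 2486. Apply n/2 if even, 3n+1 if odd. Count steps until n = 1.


2486 → 1243 → 3730 → 1865 → 5596 → 2798 → 1399 → 4198 → 2099 → 6298 → 3149 → 9448 → 4724 → 2362 → 1181 → 3544 → 1772 → 886 → 443 → 1330 → 665 → 1996 → 998 → 499 → 1498 → 749 → 2248 → 1124 → 562 → 281 → 844 → 422 → 211 → 634 → 317 → 952 → 476 → 238 → 119 → 358 → 179 → 538 → 269 → 808 → 404 → 202 → 101 → 304 → 152 → 76 → 38 → 19 → 58 → 29 → 88 → 44 → 22 → 11 → 34 → 17 → 52 → 26 → 13 → 40 → 20 → 10 → 5 → 16 → 8 → 4 → 2 → 1
Total steps = 71

71 steps


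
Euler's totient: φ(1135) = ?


1135 = 5 × 227
Prime factors: 5, 227
φ(1135) = 1135 × (1-1/5) × (1-1/227)
= 1135 × 4/5 × 226/227 = 904

φ(1135) = 904


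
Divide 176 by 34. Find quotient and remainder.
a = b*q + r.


176 = 34 * 5 + 6
Check: 170 + 6 = 176

q = 5, r = 6


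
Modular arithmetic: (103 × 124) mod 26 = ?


103 × 124 = 12772
12772 mod 26 = 6


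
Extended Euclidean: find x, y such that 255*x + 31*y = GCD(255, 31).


Tabular extended Euclidean (each row: r = 255*s + 31*t):
r=255, s=1, t=0
r=31, s=0, t=1
q=8: r=7, s=1, t=-8   [255*(1) + 31*(-8) = 7]
q=4: r=3, s=-4, t=33   [255*(-4) + 31*(33) = 3]
q=2: r=1, s=9, t=-74   [255*(9) + 31*(-74) = 1]
q=3: r=0, s=-31, t=255   [255*(-31) + 31*(255) = 0]
GCD = 1; from the row with r=1: x=9, y=-74
Check: 255*(9) + 31*(-74) = 2295 - 2294 = 1

GCD = 1, x = 9, y = -74


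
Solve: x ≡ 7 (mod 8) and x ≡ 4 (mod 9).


M = 8*9 = 72
M1 = M/8 = 9, M2 = M/9 = 8
M1^(-1) mod 8 = 1, M2^(-1) mod 9 = 8
x = 7*9*1 + 4*8*8 = 319
319 mod 72 = 31
Check: 31 mod 8 = 7 ✓, 31 mod 9 = 4 ✓

x ≡ 31 (mod 72)


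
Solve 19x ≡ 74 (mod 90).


GCD(19, 90) = 1, unique solution
a^(-1) mod 90 = 19
x = 19 * 74 mod 90 = 56

x ≡ 56 (mod 90)


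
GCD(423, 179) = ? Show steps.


423 = 2 * 179 + 65
179 = 2 * 65 + 49
65 = 1 * 49 + 16
49 = 3 * 16 + 1
16 = 16 * 1 + 0
GCD = 1


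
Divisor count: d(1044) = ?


1044 = 2^2 × 3^2 × 29^1
d(1044) = (2+1) × (2+1) × (1+1) = 18

18 divisors


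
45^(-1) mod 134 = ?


Use the extended Euclidean algorithm on (134, 45); each row r = 134*s + 45*t:
r=134, s=1, t=0
r=45, s=0, t=1
q=2: r=44, s=1, t=-2   [134*(1) + 45*(-2) = 44]
q=1: r=1, s=-1, t=3   [134*(-1) + 45*(3) = 1]
q=44: r=0, s=45, t=-134   [134*(45) + 45*(-134) = 0]
GCD = 1 with t = 3, so 45*(3) ≡ 1 (mod 134)
Inverse = 3 mod 134 = 3
Check: 45 * 3 = 135 ≡ 1 (mod 134)

45^(-1) ≡ 3 (mod 134)


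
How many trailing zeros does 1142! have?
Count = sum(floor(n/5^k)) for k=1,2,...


floor(1142/5) = 228
floor(1142/25) = 45
floor(1142/125) = 9
floor(1142/625) = 1
Total = 283

283 trailing zeros


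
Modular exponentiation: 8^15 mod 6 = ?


8^1 mod 6 = 2
8^2 mod 6 = 4
8^3 mod 6 = 2
8^4 mod 6 = 4
8^5 mod 6 = 2
8^6 mod 6 = 4
8^7 mod 6 = 2
8^8 mod 6 = 4
8^9 mod 6 = 2
8^10 mod 6 = 4
8^11 mod 6 = 2
8^12 mod 6 = 4
8^13 mod 6 = 2
8^14 mod 6 = 4
8^15 mod 6 = 2


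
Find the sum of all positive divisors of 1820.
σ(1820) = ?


Divisors of 1820: 1, 2, 4, 5, 7, 10, 13, 14, 20, 26, 28, 35, 52, 65, 70, 91, 130, 140, 182, 260, 364, 455, 910, 1820
Sum = 1 + 2 + 4 + 5 + 7 + 10 + 13 + 14 + 20 + 26 + 28 + 35 + 52 + 65 + 70 + 91 + 130 + 140 + 182 + 260 + 364 + 455 + 910 + 1820 = 4704

σ(1820) = 4704


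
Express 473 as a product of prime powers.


473 / 11 = 43
43 / 43 = 1
473 = 11 × 43


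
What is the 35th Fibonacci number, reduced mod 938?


F(k) mod 938 for k=1..35:
1, 1, 2, 3, 5, 8, 13, 21, 34, 55, 89, 144, 233, 377, 610, 49, 659, 708, 429, 199, 628, 827, 517, 406, 923, 391, 376, 767, 205, 34, 239, 273, 512, 785, 359
F(35) mod 938 = 359


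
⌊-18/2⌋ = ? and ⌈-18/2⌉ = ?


-18/2 = -9.0000
floor = -9
ceil = -9

floor = -9, ceil = -9


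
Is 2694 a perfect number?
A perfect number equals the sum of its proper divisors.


Proper divisors of 2694: 1, 2, 3, 6, 449, 898, 1347
Sum = 1 + 2 + 3 + 6 + 449 + 898 + 1347 = 2706

No, 2694 is not perfect (2706 ≠ 2694)


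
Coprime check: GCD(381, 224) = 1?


Euclidean algorithm:
381 = 1 * 224 + 157
224 = 1 * 157 + 67
157 = 2 * 67 + 23
67 = 2 * 23 + 21
23 = 1 * 21 + 2
21 = 10 * 2 + 1
2 = 2 * 1 + 0
GCD(381, 224) = 1

Yes, coprime (GCD = 1)


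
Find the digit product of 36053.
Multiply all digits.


3 × 6 × 0 × 5 × 3 = 0


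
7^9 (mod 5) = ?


7^1 mod 5 = 2
7^2 mod 5 = 4
7^3 mod 5 = 3
7^4 mod 5 = 1
7^5 mod 5 = 2
7^6 mod 5 = 4
7^7 mod 5 = 3
7^8 mod 5 = 1
7^9 mod 5 = 2


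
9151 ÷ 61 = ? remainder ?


9151 = 61 * 150 + 1
Check: 9150 + 1 = 9151

q = 150, r = 1


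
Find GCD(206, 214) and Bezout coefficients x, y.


Tabular extended Euclidean (each row: r = 206*s + 214*t):
r=206, s=1, t=0
r=214, s=0, t=1
q=0: r=206, s=1, t=0   [206*(1) + 214*(0) = 206]
q=1: r=8, s=-1, t=1   [206*(-1) + 214*(1) = 8]
q=25: r=6, s=26, t=-25   [206*(26) + 214*(-25) = 6]
q=1: r=2, s=-27, t=26   [206*(-27) + 214*(26) = 2]
q=3: r=0, s=107, t=-103   [206*(107) + 214*(-103) = 0]
GCD = 2; from the row with r=2: x=-27, y=26
Check: 206*(-27) + 214*(26) = -5562 + 5564 = 2

GCD = 2, x = -27, y = 26


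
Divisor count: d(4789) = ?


4789 = 4789^1
d(4789) = (1+1) = 2

2 divisors


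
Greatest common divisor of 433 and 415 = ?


433 = 1 * 415 + 18
415 = 23 * 18 + 1
18 = 18 * 1 + 0
GCD = 1


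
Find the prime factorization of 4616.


4616 / 2 = 2308
2308 / 2 = 1154
1154 / 2 = 577
577 / 577 = 1
4616 = 2^3 × 577


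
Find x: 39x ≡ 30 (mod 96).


GCD(39, 96) = 3 divides 30
Divide: 13x ≡ 10 (mod 32)
x ≡ 18 (mod 32)


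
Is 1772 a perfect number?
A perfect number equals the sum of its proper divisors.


Proper divisors of 1772: 1, 2, 4, 443, 886
Sum = 1 + 2 + 4 + 443 + 886 = 1336

No, 1772 is not perfect (1336 ≠ 1772)


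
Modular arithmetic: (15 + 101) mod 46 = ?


15 + 101 = 116
116 mod 46 = 24


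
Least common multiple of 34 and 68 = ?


GCD(34, 68) = 34
LCM = 34*68/34 = 2312/34 = 68

LCM = 68


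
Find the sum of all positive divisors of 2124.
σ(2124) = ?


Divisors of 2124: 1, 2, 3, 4, 6, 9, 12, 18, 36, 59, 118, 177, 236, 354, 531, 708, 1062, 2124
Sum = 1 + 2 + 3 + 4 + 6 + 9 + 12 + 18 + 36 + 59 + 118 + 177 + 236 + 354 + 531 + 708 + 1062 + 2124 = 5460

σ(2124) = 5460


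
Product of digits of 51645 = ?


5 × 1 × 6 × 4 × 5 = 600


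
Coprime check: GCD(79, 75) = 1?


Euclidean algorithm:
79 = 1 * 75 + 4
75 = 18 * 4 + 3
4 = 1 * 3 + 1
3 = 3 * 1 + 0
GCD(79, 75) = 1

Yes, coprime (GCD = 1)


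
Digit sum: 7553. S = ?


7 + 5 + 5 + 3 = 20


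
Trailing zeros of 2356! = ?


floor(2356/5) = 471
floor(2356/25) = 94
floor(2356/125) = 18
floor(2356/625) = 3
Total = 586

586 trailing zeros


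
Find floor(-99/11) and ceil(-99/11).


-99/11 = -9.0000
floor = -9
ceil = -9

floor = -9, ceil = -9


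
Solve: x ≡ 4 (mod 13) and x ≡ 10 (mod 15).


M = 13*15 = 195
M1 = M/13 = 15, M2 = M/15 = 13
M1^(-1) mod 13 = 7, M2^(-1) mod 15 = 7
x = 4*15*7 + 10*13*7 = 1330
1330 mod 195 = 160
Check: 160 mod 13 = 4 ✓, 160 mod 15 = 10 ✓

x ≡ 160 (mod 195)


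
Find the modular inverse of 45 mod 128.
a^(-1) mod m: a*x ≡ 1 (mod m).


Use the extended Euclidean algorithm on (128, 45); each row r = 128*s + 45*t:
r=128, s=1, t=0
r=45, s=0, t=1
q=2: r=38, s=1, t=-2   [128*(1) + 45*(-2) = 38]
q=1: r=7, s=-1, t=3   [128*(-1) + 45*(3) = 7]
q=5: r=3, s=6, t=-17   [128*(6) + 45*(-17) = 3]
q=2: r=1, s=-13, t=37   [128*(-13) + 45*(37) = 1]
q=3: r=0, s=45, t=-128   [128*(45) + 45*(-128) = 0]
GCD = 1 with t = 37, so 45*(37) ≡ 1 (mod 128)
Inverse = 37 mod 128 = 37
Check: 45 * 37 = 1665 ≡ 1 (mod 128)

45^(-1) ≡ 37 (mod 128)


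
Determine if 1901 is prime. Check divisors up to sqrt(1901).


Check divisors up to sqrt(1901) = 43.6005
No divisors found.
1901 is prime.

Yes, 1901 is prime


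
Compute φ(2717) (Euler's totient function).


2717 = 11 × 13 × 19
Prime factors: 11, 13, 19
φ(2717) = 2717 × (1-1/11) × (1-1/13) × (1-1/19)
= 2717 × 10/11 × 12/13 × 18/19 = 2160

φ(2717) = 2160


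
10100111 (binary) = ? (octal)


10100111 (base 2) = 167 (decimal)
167 (decimal) = 247 (base 8)


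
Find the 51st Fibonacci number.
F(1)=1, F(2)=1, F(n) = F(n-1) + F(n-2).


Sequence: 1, 1, 2, 3, 5, 8, 13, 21, 34, 55, 89, 144, 233, 377, 610, 987, 1597, 2584, 4181, 6765, 10946, 17711, 28657, 46368, 75025, 121393, 196418, 317811, 514229, 832040, 1346269, 2178309, 3524578, 5702887, 9227465, 14930352, 24157817, 39088169, 63245986, 102334155, 165580141, 267914296, 433494437, 701408733, 1134903170, 1836311903, 2971215073, 4807526976, 7778742049, 12586269025, 20365011074
F(51) = 20365011074


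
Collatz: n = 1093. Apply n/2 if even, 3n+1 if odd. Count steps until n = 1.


1093 → 3280 → 1640 → 820 → 410 → 205 → 616 → 308 → 154 → 77 → 232 → 116 → 58 → 29 → 88 → 44 → 22 → 11 → 34 → 17 → 52 → 26 → 13 → 40 → 20 → 10 → 5 → 16 → 8 → 4 → 2 → 1
Total steps = 31

31 steps


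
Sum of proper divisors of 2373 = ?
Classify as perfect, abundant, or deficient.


Proper divisors: 1, 3, 7, 21, 113, 339, 791
Sum = 1 + 3 + 7 + 21 + 113 + 339 + 791 = 1275
1275 < 2373 → deficient

s(2373) = 1275 (deficient)


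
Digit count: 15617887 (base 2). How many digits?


15617887 in base 2 = 111011100100111101011111
Number of digits = 24

24 digits (base 2)


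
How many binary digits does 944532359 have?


944532359 in base 2 = 111000010011000110101110000111
Number of digits = 30

30 digits (base 2)


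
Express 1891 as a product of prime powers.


1891 / 31 = 61
61 / 61 = 1
1891 = 31 × 61


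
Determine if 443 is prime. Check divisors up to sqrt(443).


Check divisors up to sqrt(443) = 21.0476
No divisors found.
443 is prime.

Yes, 443 is prime


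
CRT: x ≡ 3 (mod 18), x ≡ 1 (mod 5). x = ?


M = 18*5 = 90
M1 = M/18 = 5, M2 = M/5 = 18
M1^(-1) mod 18 = 11, M2^(-1) mod 5 = 2
x = 3*5*11 + 1*18*2 = 201
201 mod 90 = 21
Check: 21 mod 18 = 3 ✓, 21 mod 5 = 1 ✓

x ≡ 21 (mod 90)


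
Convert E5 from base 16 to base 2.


E5 (base 16) = 229 (decimal)
229 (decimal) = 11100101 (base 2)


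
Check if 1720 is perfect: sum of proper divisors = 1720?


Proper divisors of 1720: 1, 2, 4, 5, 8, 10, 20, 40, 43, 86, 172, 215, 344, 430, 860
Sum = 1 + 2 + 4 + 5 + 8 + 10 + 20 + 40 + 43 + 86 + 172 + 215 + 344 + 430 + 860 = 2240

No, 1720 is not perfect (2240 ≠ 1720)


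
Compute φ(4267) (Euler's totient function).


4267 = 17 × 251
Prime factors: 17, 251
φ(4267) = 4267 × (1-1/17) × (1-1/251)
= 4267 × 16/17 × 250/251 = 4000

φ(4267) = 4000


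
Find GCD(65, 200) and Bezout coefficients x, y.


Tabular extended Euclidean (each row: r = 65*s + 200*t):
r=65, s=1, t=0
r=200, s=0, t=1
q=0: r=65, s=1, t=0   [65*(1) + 200*(0) = 65]
q=3: r=5, s=-3, t=1   [65*(-3) + 200*(1) = 5]
q=13: r=0, s=40, t=-13   [65*(40) + 200*(-13) = 0]
GCD = 5; from the row with r=5: x=-3, y=1
Check: 65*(-3) + 200*(1) = -195 + 200 = 5

GCD = 5, x = -3, y = 1


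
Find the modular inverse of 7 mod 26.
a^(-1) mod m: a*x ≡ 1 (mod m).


Use the extended Euclidean algorithm on (26, 7); each row r = 26*s + 7*t:
r=26, s=1, t=0
r=7, s=0, t=1
q=3: r=5, s=1, t=-3   [26*(1) + 7*(-3) = 5]
q=1: r=2, s=-1, t=4   [26*(-1) + 7*(4) = 2]
q=2: r=1, s=3, t=-11   [26*(3) + 7*(-11) = 1]
q=2: r=0, s=-7, t=26   [26*(-7) + 7*(26) = 0]
GCD = 1 with t = -11, so 7*(-11) ≡ 1 (mod 26)
Inverse = -11 mod 26 = 15
Check: 7 * 15 = 105 ≡ 1 (mod 26)

7^(-1) ≡ 15 (mod 26)


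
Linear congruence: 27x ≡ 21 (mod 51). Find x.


GCD(27, 51) = 3 divides 21
Divide: 9x ≡ 7 (mod 17)
x ≡ 14 (mod 17)


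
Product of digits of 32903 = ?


3 × 2 × 9 × 0 × 3 = 0


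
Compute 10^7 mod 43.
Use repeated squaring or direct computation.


10^1 mod 43 = 10
10^2 mod 43 = 14
10^3 mod 43 = 11
10^4 mod 43 = 24
10^5 mod 43 = 25
10^6 mod 43 = 35
10^7 mod 43 = 6


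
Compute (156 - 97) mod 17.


156 - 97 = 59
59 mod 17 = 8


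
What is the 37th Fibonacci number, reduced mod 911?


F(k) mod 911 for k=1..37:
1, 1, 2, 3, 5, 8, 13, 21, 34, 55, 89, 144, 233, 377, 610, 76, 686, 762, 537, 388, 14, 402, 416, 818, 323, 230, 553, 783, 425, 297, 722, 108, 830, 27, 857, 884, 830
F(37) mod 911 = 830


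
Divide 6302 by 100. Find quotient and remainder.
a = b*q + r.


6302 = 100 * 63 + 2
Check: 6300 + 2 = 6302

q = 63, r = 2


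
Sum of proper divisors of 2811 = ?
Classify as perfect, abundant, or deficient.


Proper divisors: 1, 3, 937
Sum = 1 + 3 + 937 = 941
941 < 2811 → deficient

s(2811) = 941 (deficient)


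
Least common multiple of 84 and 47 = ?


GCD(84, 47) = 1
LCM = 84*47/1 = 3948/1 = 3948

LCM = 3948


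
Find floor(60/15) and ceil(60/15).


60/15 = 4.0000
floor = 4
ceil = 4

floor = 4, ceil = 4


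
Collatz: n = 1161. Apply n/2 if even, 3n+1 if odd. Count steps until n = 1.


1161 → 3484 → 1742 → 871 → 2614 → 1307 → 3922 → 1961 → 5884 → 2942 → 1471 → 4414 → 2207 → 6622 → 3311 → 9934 → 4967 → 14902 → 7451 → 22354 → 11177 → 33532 → 16766 → 8383 → 25150 → 12575 → 37726 → 18863 → 56590 → 28295 → 84886 → 42443 → 127330 → 63665 → 190996 → 95498 → 47749 → 143248 → 71624 → 35812 → 17906 → 8953 → 26860 → 13430 → 6715 → 20146 → 10073 → 30220 → 15110 → 7555 → 22666 → 11333 → 34000 → 17000 → 8500 → 4250 → 2125 → 6376 → 3188 → 1594 → 797 → 2392 → 1196 → 598 → 299 → 898 → 449 → 1348 → 674 → 337 → 1012 → 506 → 253 → 760 → 380 → 190 → 95 → 286 → 143 → 430 → 215 → 646 → 323 → 970 → 485 → 1456 → 728 → 364 → 182 → 91 → 274 → 137 → 412 → 206 → 103 → 310 → 155 → 466 → 233 → 700 → 350 → 175 → 526 → 263 → 790 → 395 → 1186 → 593 → 1780 → 890 → 445 → 1336 → 668 → 334 → 167 → 502 → 251 → 754 → 377 → 1132 → 566 → 283 → 850 → 425 → 1276 → 638 → 319 → 958 → 479 → 1438 → 719 → 2158 → 1079 → 3238 → 1619 → 4858 → 2429 → 7288 → 3644 → 1822 → 911 → 2734 → 1367 → 4102 → 2051 → 6154 → 3077 → 9232 → 4616 → 2308 → 1154 → 577 → 1732 → 866 → 433 → 1300 → 650 → 325 → 976 → 488 → 244 → 122 → 61 → 184 → 92 → 46 → 23 → 70 → 35 → 106 → 53 → 160 → 80 → 40 → 20 → 10 → 5 → 16 → 8 → 4 → 2 → 1
Total steps = 181

181 steps


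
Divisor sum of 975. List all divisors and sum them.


Divisors of 975: 1, 3, 5, 13, 15, 25, 39, 65, 75, 195, 325, 975
Sum = 1 + 3 + 5 + 13 + 15 + 25 + 39 + 65 + 75 + 195 + 325 + 975 = 1736

σ(975) = 1736


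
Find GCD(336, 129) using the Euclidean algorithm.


336 = 2 * 129 + 78
129 = 1 * 78 + 51
78 = 1 * 51 + 27
51 = 1 * 27 + 24
27 = 1 * 24 + 3
24 = 8 * 3 + 0
GCD = 3


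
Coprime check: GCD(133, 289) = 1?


Euclidean algorithm:
289 = 2 * 133 + 23
133 = 5 * 23 + 18
23 = 1 * 18 + 5
18 = 3 * 5 + 3
5 = 1 * 3 + 2
3 = 1 * 2 + 1
2 = 2 * 1 + 0
GCD(133, 289) = 1

Yes, coprime (GCD = 1)


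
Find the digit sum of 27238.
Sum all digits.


2 + 7 + 2 + 3 + 8 = 22


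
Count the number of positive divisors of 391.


391 = 17^1 × 23^1
d(391) = (1+1) × (1+1) = 4

4 divisors


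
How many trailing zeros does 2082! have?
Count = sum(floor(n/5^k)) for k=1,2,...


floor(2082/5) = 416
floor(2082/25) = 83
floor(2082/125) = 16
floor(2082/625) = 3
Total = 518

518 trailing zeros


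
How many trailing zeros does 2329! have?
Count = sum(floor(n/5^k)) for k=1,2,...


floor(2329/5) = 465
floor(2329/25) = 93
floor(2329/125) = 18
floor(2329/625) = 3
Total = 579

579 trailing zeros


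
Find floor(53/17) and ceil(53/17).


53/17 = 3.1176
floor = 3
ceil = 4

floor = 3, ceil = 4


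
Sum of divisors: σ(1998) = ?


Divisors of 1998: 1, 2, 3, 6, 9, 18, 27, 37, 54, 74, 111, 222, 333, 666, 999, 1998
Sum = 1 + 2 + 3 + 6 + 9 + 18 + 27 + 37 + 54 + 74 + 111 + 222 + 333 + 666 + 999 + 1998 = 4560

σ(1998) = 4560


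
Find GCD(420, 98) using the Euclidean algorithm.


420 = 4 * 98 + 28
98 = 3 * 28 + 14
28 = 2 * 14 + 0
GCD = 14


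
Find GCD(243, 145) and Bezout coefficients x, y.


Tabular extended Euclidean (each row: r = 243*s + 145*t):
r=243, s=1, t=0
r=145, s=0, t=1
q=1: r=98, s=1, t=-1   [243*(1) + 145*(-1) = 98]
q=1: r=47, s=-1, t=2   [243*(-1) + 145*(2) = 47]
q=2: r=4, s=3, t=-5   [243*(3) + 145*(-5) = 4]
q=11: r=3, s=-34, t=57   [243*(-34) + 145*(57) = 3]
q=1: r=1, s=37, t=-62   [243*(37) + 145*(-62) = 1]
q=3: r=0, s=-145, t=243   [243*(-145) + 145*(243) = 0]
GCD = 1; from the row with r=1: x=37, y=-62
Check: 243*(37) + 145*(-62) = 8991 - 8990 = 1

GCD = 1, x = 37, y = -62


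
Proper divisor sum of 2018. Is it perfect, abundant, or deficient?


Proper divisors: 1, 2, 1009
Sum = 1 + 2 + 1009 = 1012
1012 < 2018 → deficient

s(2018) = 1012 (deficient)


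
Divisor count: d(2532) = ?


2532 = 2^2 × 3^1 × 211^1
d(2532) = (2+1) × (1+1) × (1+1) = 12

12 divisors


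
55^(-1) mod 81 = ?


Use the extended Euclidean algorithm on (81, 55); each row r = 81*s + 55*t:
r=81, s=1, t=0
r=55, s=0, t=1
q=1: r=26, s=1, t=-1   [81*(1) + 55*(-1) = 26]
q=2: r=3, s=-2, t=3   [81*(-2) + 55*(3) = 3]
q=8: r=2, s=17, t=-25   [81*(17) + 55*(-25) = 2]
q=1: r=1, s=-19, t=28   [81*(-19) + 55*(28) = 1]
q=2: r=0, s=55, t=-81   [81*(55) + 55*(-81) = 0]
GCD = 1 with t = 28, so 55*(28) ≡ 1 (mod 81)
Inverse = 28 mod 81 = 28
Check: 55 * 28 = 1540 ≡ 1 (mod 81)

55^(-1) ≡ 28 (mod 81)


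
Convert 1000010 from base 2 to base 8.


1000010 (base 2) = 66 (decimal)
66 (decimal) = 102 (base 8)


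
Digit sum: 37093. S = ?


3 + 7 + 0 + 9 + 3 = 22


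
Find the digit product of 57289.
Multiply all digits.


5 × 7 × 2 × 8 × 9 = 5040


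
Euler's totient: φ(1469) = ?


1469 = 13 × 113
Prime factors: 13, 113
φ(1469) = 1469 × (1-1/13) × (1-1/113)
= 1469 × 12/13 × 112/113 = 1344

φ(1469) = 1344


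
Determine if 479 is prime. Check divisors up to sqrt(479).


Check divisors up to sqrt(479) = 21.8861
No divisors found.
479 is prime.

Yes, 479 is prime


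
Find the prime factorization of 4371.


4371 / 3 = 1457
1457 / 31 = 47
47 / 47 = 1
4371 = 3 × 31 × 47


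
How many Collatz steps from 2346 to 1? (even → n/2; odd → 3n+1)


2346 → 1173 → 3520 → 1760 → 880 → 440 → 220 → 110 → 55 → 166 → 83 → 250 → 125 → 376 → 188 → 94 → 47 → 142 → 71 → 214 → 107 → 322 → 161 → 484 → 242 → 121 → 364 → 182 → 91 → 274 → 137 → 412 → 206 → 103 → 310 → 155 → 466 → 233 → 700 → 350 → 175 → 526 → 263 → 790 → 395 → 1186 → 593 → 1780 → 890 → 445 → 1336 → 668 → 334 → 167 → 502 → 251 → 754 → 377 → 1132 → 566 → 283 → 850 → 425 → 1276 → 638 → 319 → 958 → 479 → 1438 → 719 → 2158 → 1079 → 3238 → 1619 → 4858 → 2429 → 7288 → 3644 → 1822 → 911 → 2734 → 1367 → 4102 → 2051 → 6154 → 3077 → 9232 → 4616 → 2308 → 1154 → 577 → 1732 → 866 → 433 → 1300 → 650 → 325 → 976 → 488 → 244 → 122 → 61 → 184 → 92 → 46 → 23 → 70 → 35 → 106 → 53 → 160 → 80 → 40 → 20 → 10 → 5 → 16 → 8 → 4 → 2 → 1
Total steps = 120

120 steps


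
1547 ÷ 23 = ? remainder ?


1547 = 23 * 67 + 6
Check: 1541 + 6 = 1547

q = 67, r = 6


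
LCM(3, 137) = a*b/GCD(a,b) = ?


GCD(3, 137) = 1
LCM = 3*137/1 = 411/1 = 411

LCM = 411


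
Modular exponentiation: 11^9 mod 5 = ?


11^1 mod 5 = 1
11^2 mod 5 = 1
11^3 mod 5 = 1
11^4 mod 5 = 1
11^5 mod 5 = 1
11^6 mod 5 = 1
11^7 mod 5 = 1
11^8 mod 5 = 1
11^9 mod 5 = 1


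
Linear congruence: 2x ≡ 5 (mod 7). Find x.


GCD(2, 7) = 1, unique solution
a^(-1) mod 7 = 4
x = 4 * 5 mod 7 = 6

x ≡ 6 (mod 7)


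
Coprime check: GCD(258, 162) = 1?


Euclidean algorithm:
258 = 1 * 162 + 96
162 = 1 * 96 + 66
96 = 1 * 66 + 30
66 = 2 * 30 + 6
30 = 5 * 6 + 0
GCD(258, 162) = 6

No, not coprime (GCD = 6)


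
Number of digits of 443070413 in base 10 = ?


443070413 has 9 digits in base 10
floor(log10(443070413)) + 1 = floor(8.6465) + 1 = 9

9 digits (base 10)


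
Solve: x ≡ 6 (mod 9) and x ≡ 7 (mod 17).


M = 9*17 = 153
M1 = M/9 = 17, M2 = M/17 = 9
M1^(-1) mod 9 = 8, M2^(-1) mod 17 = 2
x = 6*17*8 + 7*9*2 = 942
942 mod 153 = 24
Check: 24 mod 9 = 6 ✓, 24 mod 17 = 7 ✓

x ≡ 24 (mod 153)


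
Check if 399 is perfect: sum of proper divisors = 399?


Proper divisors of 399: 1, 3, 7, 19, 21, 57, 133
Sum = 1 + 3 + 7 + 19 + 21 + 57 + 133 = 241

No, 399 is not perfect (241 ≠ 399)


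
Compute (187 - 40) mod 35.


187 - 40 = 147
147 mod 35 = 7


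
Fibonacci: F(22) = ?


Sequence: 1, 1, 2, 3, 5, 8, 13, 21, 34, 55, 89, 144, 233, 377, 610, 987, 1597, 2584, 4181, 6765, 10946, 17711
F(22) = 17711


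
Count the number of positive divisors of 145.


145 = 5^1 × 29^1
d(145) = (1+1) × (1+1) = 4

4 divisors


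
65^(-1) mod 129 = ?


Use the extended Euclidean algorithm on (129, 65); each row r = 129*s + 65*t:
r=129, s=1, t=0
r=65, s=0, t=1
q=1: r=64, s=1, t=-1   [129*(1) + 65*(-1) = 64]
q=1: r=1, s=-1, t=2   [129*(-1) + 65*(2) = 1]
q=64: r=0, s=65, t=-129   [129*(65) + 65*(-129) = 0]
GCD = 1 with t = 2, so 65*(2) ≡ 1 (mod 129)
Inverse = 2 mod 129 = 2
Check: 65 * 2 = 130 ≡ 1 (mod 129)

65^(-1) ≡ 2 (mod 129)


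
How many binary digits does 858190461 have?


858190461 in base 2 = 110011001001101111001001111101
Number of digits = 30

30 digits (base 2)


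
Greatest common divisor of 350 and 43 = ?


350 = 8 * 43 + 6
43 = 7 * 6 + 1
6 = 6 * 1 + 0
GCD = 1


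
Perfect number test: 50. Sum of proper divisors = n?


Proper divisors of 50: 1, 2, 5, 10, 25
Sum = 1 + 2 + 5 + 10 + 25 = 43

No, 50 is not perfect (43 ≠ 50)


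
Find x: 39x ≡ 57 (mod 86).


GCD(39, 86) = 1, unique solution
a^(-1) mod 86 = 75
x = 75 * 57 mod 86 = 61

x ≡ 61 (mod 86)


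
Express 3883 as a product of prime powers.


3883 / 11 = 353
353 / 353 = 1
3883 = 11 × 353


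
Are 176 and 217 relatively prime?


Euclidean algorithm:
217 = 1 * 176 + 41
176 = 4 * 41 + 12
41 = 3 * 12 + 5
12 = 2 * 5 + 2
5 = 2 * 2 + 1
2 = 2 * 1 + 0
GCD(176, 217) = 1

Yes, coprime (GCD = 1)


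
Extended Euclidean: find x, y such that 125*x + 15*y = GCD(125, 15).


Tabular extended Euclidean (each row: r = 125*s + 15*t):
r=125, s=1, t=0
r=15, s=0, t=1
q=8: r=5, s=1, t=-8   [125*(1) + 15*(-8) = 5]
q=3: r=0, s=-3, t=25   [125*(-3) + 15*(25) = 0]
GCD = 5; from the row with r=5: x=1, y=-8
Check: 125*(1) + 15*(-8) = 125 - 120 = 5

GCD = 5, x = 1, y = -8


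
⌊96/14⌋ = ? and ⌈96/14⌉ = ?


96/14 = 6.8571
floor = 6
ceil = 7

floor = 6, ceil = 7


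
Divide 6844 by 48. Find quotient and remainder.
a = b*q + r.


6844 = 48 * 142 + 28
Check: 6816 + 28 = 6844

q = 142, r = 28


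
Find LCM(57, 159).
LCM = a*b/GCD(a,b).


GCD(57, 159) = 3
LCM = 57*159/3 = 9063/3 = 3021

LCM = 3021


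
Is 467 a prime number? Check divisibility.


Check divisors up to sqrt(467) = 21.6102
No divisors found.
467 is prime.

Yes, 467 is prime


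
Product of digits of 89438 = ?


8 × 9 × 4 × 3 × 8 = 6912


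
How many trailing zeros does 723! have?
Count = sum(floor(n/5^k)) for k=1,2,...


floor(723/5) = 144
floor(723/25) = 28
floor(723/125) = 5
floor(723/625) = 1
Total = 178

178 trailing zeros


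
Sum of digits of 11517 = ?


1 + 1 + 5 + 1 + 7 = 15


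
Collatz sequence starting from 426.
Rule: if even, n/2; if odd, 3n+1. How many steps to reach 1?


426 → 213 → 640 → 320 → 160 → 80 → 40 → 20 → 10 → 5 → 16 → 8 → 4 → 2 → 1
Total steps = 14

14 steps


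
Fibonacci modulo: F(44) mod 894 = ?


F(k) mod 894 for k=1..44:
1, 1, 2, 3, 5, 8, 13, 21, 34, 55, 89, 144, 233, 377, 610, 93, 703, 796, 605, 507, 218, 725, 49, 774, 823, 703, 632, 441, 179, 620, 799, 525, 430, 61, 491, 552, 149, 701, 850, 657, 613, 376, 95, 471
F(44) mod 894 = 471


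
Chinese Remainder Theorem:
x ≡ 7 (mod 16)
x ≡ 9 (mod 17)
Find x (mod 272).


M = 16*17 = 272
M1 = M/16 = 17, M2 = M/17 = 16
M1^(-1) mod 16 = 1, M2^(-1) mod 17 = 16
x = 7*17*1 + 9*16*16 = 2423
2423 mod 272 = 247
Check: 247 mod 16 = 7 ✓, 247 mod 17 = 9 ✓

x ≡ 247 (mod 272)


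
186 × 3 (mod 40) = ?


186 × 3 = 558
558 mod 40 = 38


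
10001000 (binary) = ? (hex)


10001000 (base 2) = 136 (decimal)
136 (decimal) = 88 (base 16)


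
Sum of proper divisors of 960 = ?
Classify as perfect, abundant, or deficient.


Proper divisors: 1, 2, 3, 4, 5, 6, 8, 10, 12, 15, 16, 20, 24, 30, 32, 40, 48, 60, 64, 80, 96, 120, 160, 192, 240, 320, 480
Sum = 1 + 2 + 3 + 4 + 5 + 6 + 8 + 10 + 12 + 15 + 16 + 20 + 24 + 30 + 32 + 40 + 48 + 60 + 64 + 80 + 96 + 120 + 160 + 192 + 240 + 320 + 480 = 2088
2088 > 960 → abundant

s(960) = 2088 (abundant)


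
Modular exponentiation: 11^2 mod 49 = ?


11^1 mod 49 = 11
11^2 mod 49 = 23


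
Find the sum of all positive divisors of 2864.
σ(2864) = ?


Divisors of 2864: 1, 2, 4, 8, 16, 179, 358, 716, 1432, 2864
Sum = 1 + 2 + 4 + 8 + 16 + 179 + 358 + 716 + 1432 + 2864 = 5580

σ(2864) = 5580


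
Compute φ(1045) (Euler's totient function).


1045 = 5 × 11 × 19
Prime factors: 5, 11, 19
φ(1045) = 1045 × (1-1/5) × (1-1/11) × (1-1/19)
= 1045 × 4/5 × 10/11 × 18/19 = 720

φ(1045) = 720


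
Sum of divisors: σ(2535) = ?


Divisors of 2535: 1, 3, 5, 13, 15, 39, 65, 169, 195, 507, 845, 2535
Sum = 1 + 3 + 5 + 13 + 15 + 39 + 65 + 169 + 195 + 507 + 845 + 2535 = 4392

σ(2535) = 4392


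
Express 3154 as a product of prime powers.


3154 / 2 = 1577
1577 / 19 = 83
83 / 83 = 1
3154 = 2 × 19 × 83


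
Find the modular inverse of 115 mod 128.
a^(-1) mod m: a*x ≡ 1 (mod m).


Use the extended Euclidean algorithm on (128, 115); each row r = 128*s + 115*t:
r=128, s=1, t=0
r=115, s=0, t=1
q=1: r=13, s=1, t=-1   [128*(1) + 115*(-1) = 13]
q=8: r=11, s=-8, t=9   [128*(-8) + 115*(9) = 11]
q=1: r=2, s=9, t=-10   [128*(9) + 115*(-10) = 2]
q=5: r=1, s=-53, t=59   [128*(-53) + 115*(59) = 1]
q=2: r=0, s=115, t=-128   [128*(115) + 115*(-128) = 0]
GCD = 1 with t = 59, so 115*(59) ≡ 1 (mod 128)
Inverse = 59 mod 128 = 59
Check: 115 * 59 = 6785 ≡ 1 (mod 128)

115^(-1) ≡ 59 (mod 128)


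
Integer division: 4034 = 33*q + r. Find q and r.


4034 = 33 * 122 + 8
Check: 4026 + 8 = 4034

q = 122, r = 8


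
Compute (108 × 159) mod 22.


108 × 159 = 17172
17172 mod 22 = 12


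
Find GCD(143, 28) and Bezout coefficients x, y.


Tabular extended Euclidean (each row: r = 143*s + 28*t):
r=143, s=1, t=0
r=28, s=0, t=1
q=5: r=3, s=1, t=-5   [143*(1) + 28*(-5) = 3]
q=9: r=1, s=-9, t=46   [143*(-9) + 28*(46) = 1]
q=3: r=0, s=28, t=-143   [143*(28) + 28*(-143) = 0]
GCD = 1; from the row with r=1: x=-9, y=46
Check: 143*(-9) + 28*(46) = -1287 + 1288 = 1

GCD = 1, x = -9, y = 46


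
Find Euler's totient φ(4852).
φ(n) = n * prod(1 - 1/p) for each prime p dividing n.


4852 = 2^2 × 1213
Prime factors: 2, 1213
φ(4852) = 4852 × (1-1/2) × (1-1/1213)
= 4852 × 1/2 × 1212/1213 = 2424

φ(4852) = 2424


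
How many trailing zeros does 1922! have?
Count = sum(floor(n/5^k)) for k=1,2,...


floor(1922/5) = 384
floor(1922/25) = 76
floor(1922/125) = 15
floor(1922/625) = 3
Total = 478

478 trailing zeros


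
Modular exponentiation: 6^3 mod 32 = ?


6^1 mod 32 = 6
6^2 mod 32 = 4
6^3 mod 32 = 24


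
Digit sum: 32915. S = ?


3 + 2 + 9 + 1 + 5 = 20


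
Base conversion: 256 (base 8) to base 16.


256 (base 8) = 174 (decimal)
174 (decimal) = AE (base 16)


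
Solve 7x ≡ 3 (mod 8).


GCD(7, 8) = 1, unique solution
a^(-1) mod 8 = 7
x = 7 * 3 mod 8 = 5

x ≡ 5 (mod 8)
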